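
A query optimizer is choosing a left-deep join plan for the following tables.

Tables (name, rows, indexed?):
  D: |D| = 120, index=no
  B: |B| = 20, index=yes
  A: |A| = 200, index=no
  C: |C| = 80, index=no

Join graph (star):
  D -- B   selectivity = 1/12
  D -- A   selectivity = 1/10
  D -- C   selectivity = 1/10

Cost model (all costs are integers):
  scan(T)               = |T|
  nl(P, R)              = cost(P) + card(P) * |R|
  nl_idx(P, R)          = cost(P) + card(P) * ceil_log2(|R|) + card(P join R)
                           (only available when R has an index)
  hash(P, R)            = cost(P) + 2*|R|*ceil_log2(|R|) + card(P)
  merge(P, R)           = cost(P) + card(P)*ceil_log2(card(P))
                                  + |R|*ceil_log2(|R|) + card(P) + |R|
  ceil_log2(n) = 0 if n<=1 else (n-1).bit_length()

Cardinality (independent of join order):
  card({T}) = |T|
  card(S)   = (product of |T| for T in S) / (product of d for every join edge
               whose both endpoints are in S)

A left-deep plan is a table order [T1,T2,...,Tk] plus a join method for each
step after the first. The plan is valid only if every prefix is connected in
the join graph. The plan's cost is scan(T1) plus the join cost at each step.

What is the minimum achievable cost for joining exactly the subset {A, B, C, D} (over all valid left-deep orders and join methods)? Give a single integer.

6560

Selinger DP over subsets of {A,B,C,D}:
  {D}: scan cost=120, card=120
  {B}: scan cost=20, card=20
  {A}: scan cost=200, card=200
  {C}: scan cost=80, card=80
  {BD}: card=200; try (B,hash)→440, (B,nl_idx)→920, (D,merge)→1100, (B,merge)→1200, (D,hash)→1720, (D,nl)→2420 …(+1); best=440 via (B,hash)
  {AD}: card=2400; try (D,hash)→2080, (A,merge)→2880, (D,merge)→2960, (A,hash)→3440, (A,nl)→24120, (D,nl)→24200; best=2080 via (D,hash)
  {CD}: card=960; try (C,hash)→1360, (D,merge)→1680, (C,merge)→1720, (D,hash)→1840, (D,nl)→9680, (C,nl)→9720; best=1360 via (C,hash)
  {ABD}: card=4000; try (A,hash)→3840, (A,merge)→4040, (B,hash)→4680, (B,nl_idx)→18080, (B,merge)→33400, (A,nl)→40440 …(+1); best=3840 via (A,hash)
  {BCD}: card=1600; try (C,hash)→1760, (B,hash)→2520, (C,merge)→2880, (B,nl_idx)→7760, (B,merge)→12040, (C,nl)→16440 …(+1); best=1760 via (C,hash)
  {ACD}: card=19200; try (A,hash)→5520, (C,hash)→5600, (A,merge)→13720, (C,merge)→33920, (A,nl)→193360, (C,nl)→194080; best=5520 via (A,hash)
  {ABCD}: card=32000; try (A,hash)→6560, (C,hash)→8960, (A,merge)→22760, (B,hash)→24920, (C,merge)→56480, (B,nl_idx)→133520 …(+4); best=6560 via (A,hash)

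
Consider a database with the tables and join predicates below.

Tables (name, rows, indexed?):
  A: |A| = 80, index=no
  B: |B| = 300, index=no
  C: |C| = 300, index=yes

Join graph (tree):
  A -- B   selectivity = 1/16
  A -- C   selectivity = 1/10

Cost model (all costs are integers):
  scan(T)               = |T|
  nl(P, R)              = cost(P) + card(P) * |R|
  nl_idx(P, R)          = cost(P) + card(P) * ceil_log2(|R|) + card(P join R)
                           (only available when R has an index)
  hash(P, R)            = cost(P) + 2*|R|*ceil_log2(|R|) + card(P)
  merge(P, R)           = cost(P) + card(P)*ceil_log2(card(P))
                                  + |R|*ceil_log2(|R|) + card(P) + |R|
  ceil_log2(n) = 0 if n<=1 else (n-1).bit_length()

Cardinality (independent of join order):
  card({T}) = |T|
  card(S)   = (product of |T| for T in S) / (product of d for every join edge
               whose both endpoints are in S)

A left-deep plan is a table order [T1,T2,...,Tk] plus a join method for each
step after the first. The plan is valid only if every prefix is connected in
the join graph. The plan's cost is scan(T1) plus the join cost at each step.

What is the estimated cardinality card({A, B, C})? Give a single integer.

45000

Tables in S: A(80), B(300), C(300)
Edges inside S: A-B(d=16), A-C(d=10)
numerator = 80 * 300 * 300 = 7200000
denominator = 16 * 10 = 160
card(S) = 7200000 / 160 = 45000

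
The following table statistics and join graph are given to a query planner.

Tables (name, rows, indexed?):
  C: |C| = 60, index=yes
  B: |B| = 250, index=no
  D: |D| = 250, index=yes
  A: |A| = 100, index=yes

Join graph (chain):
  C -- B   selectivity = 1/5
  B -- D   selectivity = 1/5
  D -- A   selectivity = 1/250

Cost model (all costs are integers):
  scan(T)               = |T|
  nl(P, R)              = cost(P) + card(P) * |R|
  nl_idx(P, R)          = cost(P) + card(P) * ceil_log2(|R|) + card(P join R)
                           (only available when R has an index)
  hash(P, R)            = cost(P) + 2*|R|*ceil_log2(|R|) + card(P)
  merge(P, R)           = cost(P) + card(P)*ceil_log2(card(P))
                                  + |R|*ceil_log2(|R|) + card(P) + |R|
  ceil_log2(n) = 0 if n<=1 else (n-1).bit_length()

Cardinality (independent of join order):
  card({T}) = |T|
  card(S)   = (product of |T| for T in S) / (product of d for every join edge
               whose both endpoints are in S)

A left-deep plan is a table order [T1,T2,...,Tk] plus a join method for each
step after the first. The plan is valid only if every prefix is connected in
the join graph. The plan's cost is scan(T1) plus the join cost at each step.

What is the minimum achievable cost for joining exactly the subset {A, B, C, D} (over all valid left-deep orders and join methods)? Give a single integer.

Selinger DP over subsets of {A,B,C,D}:
  {C}: scan cost=60, card=60
  {B}: scan cost=250, card=250
  {D}: scan cost=250, card=250
  {A}: scan cost=100, card=100
  {BC}: card=3000; try (C,hash)→1220, (B,merge)→2730, (C,merge)→2920, (B,hash)→4120, (C,nl_idx)→4750, (B,nl)→15060 …(+1); best=1220 via (C,hash)
  {BD}: card=12500; try (D,hash)→4500, (B,hash)→4500, (D,merge)→4750, (B,merge)→4750, (D,nl_idx)→14750, (D,nl)→62750 …(+1); best=4500 via (D,hash)
  {AD}: card=100; try (D,nl_idx)→1000, (A,hash)→1900, (A,nl_idx)→2100, (D,merge)→3150, (A,merge)→3300, (D,hash)→4200 …(+2); best=1000 via (D,nl_idx)
  {BCD}: card=150000; try (D,hash)→8220, (C,hash)→17720, (D,merge)→42470, (D,nl_idx)→175220, (C,merge)→192420, (C,nl_idx)→229500 …(+2); best=8220 via (D,hash)
  {ABD}: card=5000; try (B,merge)→4050, (B,hash)→5100, (A,hash)→18400, (B,nl)→26000, (A,nl_idx)→97000, (A,merge)→192800 …(+1); best=4050 via (B,merge)
  {ABCD}: card=60000; try (C,hash)→9770, (C,merge)→74470, (C,nl_idx)→94050, (A,hash)→159620, (C,nl)→304050, (A,nl_idx)→1118220 …(+2); best=9770 via (C,hash)

9770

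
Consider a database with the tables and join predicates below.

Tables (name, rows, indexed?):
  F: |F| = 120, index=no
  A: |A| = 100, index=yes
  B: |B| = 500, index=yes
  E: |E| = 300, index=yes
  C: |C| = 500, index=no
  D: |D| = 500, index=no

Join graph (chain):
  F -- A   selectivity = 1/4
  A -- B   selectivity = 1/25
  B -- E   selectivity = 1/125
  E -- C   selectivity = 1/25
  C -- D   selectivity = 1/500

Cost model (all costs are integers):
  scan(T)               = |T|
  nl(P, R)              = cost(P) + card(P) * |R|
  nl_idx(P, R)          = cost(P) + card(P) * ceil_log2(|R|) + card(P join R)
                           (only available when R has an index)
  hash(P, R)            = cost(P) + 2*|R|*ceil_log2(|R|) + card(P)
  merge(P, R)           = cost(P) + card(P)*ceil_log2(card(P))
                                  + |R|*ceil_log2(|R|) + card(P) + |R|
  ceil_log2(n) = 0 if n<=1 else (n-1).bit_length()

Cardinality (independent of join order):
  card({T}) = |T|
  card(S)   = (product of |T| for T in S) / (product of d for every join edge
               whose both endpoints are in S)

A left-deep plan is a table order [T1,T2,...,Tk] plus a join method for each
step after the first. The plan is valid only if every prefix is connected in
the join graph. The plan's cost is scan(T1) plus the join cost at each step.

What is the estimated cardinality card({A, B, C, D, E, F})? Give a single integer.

2880000

Tables in S: A(100), B(500), C(500), D(500), E(300), F(120)
Edges inside S: F-A(d=4), A-B(d=25), B-E(d=125), E-C(d=25), C-D(d=500)
numerator = 100 * 500 * 500 * 500 * 300 * 120 = 450000000000000
denominator = 4 * 25 * 125 * 25 * 500 = 156250000
card(S) = 450000000000000 / 156250000 = 2880000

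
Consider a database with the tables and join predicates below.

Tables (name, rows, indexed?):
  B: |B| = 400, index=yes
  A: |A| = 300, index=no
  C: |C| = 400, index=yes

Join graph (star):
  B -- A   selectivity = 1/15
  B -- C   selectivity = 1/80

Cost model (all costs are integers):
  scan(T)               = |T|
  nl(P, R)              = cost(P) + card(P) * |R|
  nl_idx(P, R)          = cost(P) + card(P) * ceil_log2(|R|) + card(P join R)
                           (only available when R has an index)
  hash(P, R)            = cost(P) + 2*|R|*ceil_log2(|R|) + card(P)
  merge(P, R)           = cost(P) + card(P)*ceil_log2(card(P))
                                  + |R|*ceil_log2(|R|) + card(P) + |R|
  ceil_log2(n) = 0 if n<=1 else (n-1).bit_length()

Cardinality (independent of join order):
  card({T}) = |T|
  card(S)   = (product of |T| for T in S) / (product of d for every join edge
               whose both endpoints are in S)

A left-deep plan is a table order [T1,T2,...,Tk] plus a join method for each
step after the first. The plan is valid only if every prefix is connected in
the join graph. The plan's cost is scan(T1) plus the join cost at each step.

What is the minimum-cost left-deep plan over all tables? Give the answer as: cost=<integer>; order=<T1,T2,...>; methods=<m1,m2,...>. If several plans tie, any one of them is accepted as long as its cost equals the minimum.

cost=13400; order=B,C,A; methods=nl_idx,hash

Selinger DP (subsets sized 1..n):
  {B}: scan cost=400, card=400
  {A}: scan cost=300, card=300
  {C}: scan cost=400, card=400
  {AB}: card=8000; try (A,hash)→6200, (B,merge)→7300, (A,merge)→7400, (B,hash)→7800, (B,nl_idx)→11000, (B,nl)→120300 …(+1); best=6200 via (A,hash)
  {BC}: card=2000; try (C,nl_idx)→6000, (B,nl_idx)→6000, (C,hash)→8000, (B,hash)→8000, (C,merge)→8400, (B,merge)→8400 …(+2); best=6000 via (C,nl_idx)
  {ABC}: card=40000; try (A,hash)→13400, (C,hash)→21400, (A,merge)→33000, (C,nl_idx)→118200, (C,merge)→122200, (A,nl)→606000 …(+1); best=13400 via (A,hash)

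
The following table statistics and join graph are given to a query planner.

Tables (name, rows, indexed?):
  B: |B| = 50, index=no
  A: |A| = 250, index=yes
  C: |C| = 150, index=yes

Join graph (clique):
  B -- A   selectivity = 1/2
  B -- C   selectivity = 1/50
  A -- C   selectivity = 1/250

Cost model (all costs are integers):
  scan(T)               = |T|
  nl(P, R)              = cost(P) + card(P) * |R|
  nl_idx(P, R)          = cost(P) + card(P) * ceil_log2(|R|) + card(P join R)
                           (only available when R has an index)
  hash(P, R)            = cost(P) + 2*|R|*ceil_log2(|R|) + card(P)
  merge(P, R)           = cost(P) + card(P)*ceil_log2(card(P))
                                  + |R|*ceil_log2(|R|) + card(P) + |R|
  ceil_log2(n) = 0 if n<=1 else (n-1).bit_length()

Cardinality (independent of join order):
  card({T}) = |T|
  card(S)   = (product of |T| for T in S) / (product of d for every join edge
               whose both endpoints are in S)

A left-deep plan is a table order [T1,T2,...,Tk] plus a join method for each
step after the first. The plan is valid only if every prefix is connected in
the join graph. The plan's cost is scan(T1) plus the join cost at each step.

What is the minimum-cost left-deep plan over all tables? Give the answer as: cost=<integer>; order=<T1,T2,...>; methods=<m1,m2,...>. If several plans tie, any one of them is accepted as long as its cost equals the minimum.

cost=1875; order=B,C,A; methods=nl_idx,nl_idx

Selinger DP (subsets sized 1..n):
  {B}: scan cost=50, card=50
  {A}: scan cost=250, card=250
  {C}: scan cost=150, card=150
  {AB}: card=6250; try (B,hash)→1100, (A,merge)→2650, (B,merge)→2850, (A,hash)→4100, (A,nl_idx)→6700, (A,nl)→12550 …(+1); best=1100 via (B,hash)
  {BC}: card=150; try (C,nl_idx)→600, (B,hash)→900, (C,merge)→1750, (B,merge)→1850, (C,hash)→2500, (C,nl)→7550 …(+1); best=600 via (C,nl_idx)
  {AC}: card=150; try (A,nl_idx)→1500, (C,nl_idx)→2400, (C,hash)→2900, (A,merge)→3750, (C,merge)→3850, (A,hash)→4300 …(+2); best=1500 via (A,nl_idx)
  {ABC}: card=75; try (A,nl_idx)→1875, (B,hash)→2250, (B,merge)→3200, (A,merge)→4200, (A,hash)→4750, (B,nl)→9000 …(+5); best=1875 via (A,nl_idx)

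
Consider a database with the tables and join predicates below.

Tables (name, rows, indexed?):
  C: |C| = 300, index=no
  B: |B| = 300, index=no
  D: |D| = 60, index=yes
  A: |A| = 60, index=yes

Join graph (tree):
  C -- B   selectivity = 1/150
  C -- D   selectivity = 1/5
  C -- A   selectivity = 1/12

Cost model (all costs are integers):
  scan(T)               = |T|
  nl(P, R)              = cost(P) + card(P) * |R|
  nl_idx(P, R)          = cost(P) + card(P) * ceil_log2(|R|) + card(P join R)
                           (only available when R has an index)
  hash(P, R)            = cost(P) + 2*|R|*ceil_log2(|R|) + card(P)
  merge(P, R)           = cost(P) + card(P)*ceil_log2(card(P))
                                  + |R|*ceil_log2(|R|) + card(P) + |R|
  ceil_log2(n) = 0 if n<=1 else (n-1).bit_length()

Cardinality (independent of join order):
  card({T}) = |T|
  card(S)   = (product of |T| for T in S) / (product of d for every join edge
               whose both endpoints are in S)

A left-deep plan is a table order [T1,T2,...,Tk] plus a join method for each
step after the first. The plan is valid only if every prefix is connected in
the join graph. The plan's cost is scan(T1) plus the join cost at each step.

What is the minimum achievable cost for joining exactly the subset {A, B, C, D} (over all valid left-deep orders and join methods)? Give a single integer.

Selinger DP over subsets of {A,B,C,D}:
  {C}: scan cost=300, card=300
  {B}: scan cost=300, card=300
  {D}: scan cost=60, card=60
  {A}: scan cost=60, card=60
  {BC}: card=600; try (C,hash)→6000, (B,hash)→6000, (C,merge)→6300, (B,merge)→6300, (C,nl)→90300, (B,nl)→90300; best=6000 via (C,hash)
  {CD}: card=3600; try (D,hash)→1320, (C,merge)→3480, (D,merge)→3720, (C,hash)→5520, (D,nl_idx)→5700, (C,nl)→18060 …(+1); best=1320 via (D,hash)
  {AC}: card=1500; try (A,hash)→1320, (C,merge)→3480, (A,nl_idx)→3600, (A,merge)→3720, (C,hash)→5520, (C,nl)→18060 …(+1); best=1320 via (A,hash)
  {BCD}: card=7200; try (D,hash)→7320, (B,hash)→10320, (D,merge)→13020, (D,nl_idx)→16800, (D,nl)→42000, (B,merge)→51120 …(+1); best=7320 via (D,hash)
  {ABC}: card=3000; try (A,hash)→7320, (B,hash)→8220, (A,nl_idx)→12600, (A,merge)→13020, (B,merge)→22320, (A,nl)→42000 …(+1); best=7320 via (A,hash)
  {ACD}: card=18000; try (D,hash)→3540, (A,hash)→5640, (D,merge)→19740, (D,nl_idx)→28320, (A,nl_idx)→40920, (A,merge)→48540 …(+2); best=3540 via (D,hash)
  {ABCD}: card=36000; try (D,hash)→11040, (A,hash)→15240, (B,hash)→26940, (D,merge)→46740, (D,nl_idx)→61320, (A,nl_idx)→86520 …(+5); best=11040 via (D,hash)

11040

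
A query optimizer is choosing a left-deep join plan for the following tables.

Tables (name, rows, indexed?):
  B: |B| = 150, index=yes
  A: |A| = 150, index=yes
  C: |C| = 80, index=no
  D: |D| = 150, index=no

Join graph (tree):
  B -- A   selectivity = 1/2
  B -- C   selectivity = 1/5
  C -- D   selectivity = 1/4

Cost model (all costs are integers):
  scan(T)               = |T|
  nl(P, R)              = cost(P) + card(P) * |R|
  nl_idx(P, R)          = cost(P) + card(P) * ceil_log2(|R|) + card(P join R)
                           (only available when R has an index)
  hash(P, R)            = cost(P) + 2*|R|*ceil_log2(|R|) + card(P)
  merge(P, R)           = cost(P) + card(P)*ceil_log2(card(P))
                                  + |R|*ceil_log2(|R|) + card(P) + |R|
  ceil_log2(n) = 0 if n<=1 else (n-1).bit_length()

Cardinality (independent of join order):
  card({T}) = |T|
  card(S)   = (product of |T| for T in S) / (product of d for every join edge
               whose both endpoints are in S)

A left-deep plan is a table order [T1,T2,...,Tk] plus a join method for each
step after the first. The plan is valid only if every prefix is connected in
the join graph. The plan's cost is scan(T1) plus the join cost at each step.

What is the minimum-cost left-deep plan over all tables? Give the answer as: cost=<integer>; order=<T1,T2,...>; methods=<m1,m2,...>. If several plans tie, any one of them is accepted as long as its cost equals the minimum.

cost=98620; order=B,C,D,A; methods=hash,hash,hash

Selinger DP (subsets sized 1..n):
  {B}: scan cost=150, card=150
  {A}: scan cost=150, card=150
  {C}: scan cost=80, card=80
  {D}: scan cost=150, card=150
  {AB}: card=11250; try (B,hash)→2700, (A,hash)→2700, (B,merge)→2850, (A,merge)→2850, (B,nl_idx)→12600, (A,nl_idx)→12600 …(+2); best=2700 via (B,hash)
  {BC}: card=2400; try (C,hash)→1420, (B,merge)→2070, (C,merge)→2140, (B,hash)→2560, (B,nl_idx)→3120, (B,nl)→12080 …(+1); best=1420 via (C,hash)
  {CD}: card=3000; try (C,hash)→1420, (D,merge)→2070, (C,merge)→2140, (D,hash)→2560, (D,nl)→12080, (C,nl)→12150; best=1420 via (C,hash)
  {ABC}: card=180000; try (A,hash)→6220, (C,hash)→15070, (A,merge)→33970, (C,merge)→172090, (A,nl_idx)→200620, (A,nl)→361420 …(+1); best=6220 via (A,hash)
  {BCD}: card=90000; try (D,hash)→6220, (B,hash)→6820, (D,merge)→33970, (B,merge)→41770, (B,nl_idx)→115420, (D,nl)→361420 …(+1); best=6220 via (D,hash)
  {ABCD}: card=6750000; try (A,hash)→98620, (D,hash)→188620, (A,merge)→1627570, (D,merge)→3427570, (A,nl_idx)→7476220, (A,nl)→13506220 …(+1); best=98620 via (A,hash)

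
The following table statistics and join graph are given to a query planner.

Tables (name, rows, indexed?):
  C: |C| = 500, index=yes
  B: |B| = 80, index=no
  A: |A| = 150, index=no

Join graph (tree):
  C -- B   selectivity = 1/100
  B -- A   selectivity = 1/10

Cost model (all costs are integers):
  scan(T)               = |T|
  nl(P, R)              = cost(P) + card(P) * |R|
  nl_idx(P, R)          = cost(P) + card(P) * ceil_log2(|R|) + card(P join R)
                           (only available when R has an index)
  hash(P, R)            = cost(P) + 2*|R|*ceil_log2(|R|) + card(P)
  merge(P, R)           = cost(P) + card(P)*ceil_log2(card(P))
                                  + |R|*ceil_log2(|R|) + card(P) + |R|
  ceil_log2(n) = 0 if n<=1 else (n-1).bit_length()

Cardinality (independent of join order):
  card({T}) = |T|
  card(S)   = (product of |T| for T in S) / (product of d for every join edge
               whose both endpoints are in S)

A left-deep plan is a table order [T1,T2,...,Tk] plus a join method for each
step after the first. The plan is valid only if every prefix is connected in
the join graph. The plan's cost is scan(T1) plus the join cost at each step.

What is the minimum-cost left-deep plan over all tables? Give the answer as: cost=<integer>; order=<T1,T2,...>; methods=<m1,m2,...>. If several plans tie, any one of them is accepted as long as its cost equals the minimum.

cost=4000; order=B,C,A; methods=nl_idx,hash

Selinger DP (subsets sized 1..n):
  {C}: scan cost=500, card=500
  {B}: scan cost=80, card=80
  {A}: scan cost=150, card=150
  {BC}: card=400; try (C,nl_idx)→1200, (B,hash)→2120, (C,merge)→5720, (B,merge)→6140, (C,hash)→9160, (C,nl)→40080 …(+1); best=1200 via (C,nl_idx)
  {AB}: card=1200; try (B,hash)→1420, (A,merge)→2070, (B,merge)→2140, (A,hash)→2560, (A,nl)→12080, (B,nl)→12150; best=1420 via (B,hash)
  {ABC}: card=6000; try (A,hash)→4000, (A,merge)→6550, (C,hash)→11620, (C,nl_idx)→18220, (C,merge)→20820, (A,nl)→61200 …(+1); best=4000 via (A,hash)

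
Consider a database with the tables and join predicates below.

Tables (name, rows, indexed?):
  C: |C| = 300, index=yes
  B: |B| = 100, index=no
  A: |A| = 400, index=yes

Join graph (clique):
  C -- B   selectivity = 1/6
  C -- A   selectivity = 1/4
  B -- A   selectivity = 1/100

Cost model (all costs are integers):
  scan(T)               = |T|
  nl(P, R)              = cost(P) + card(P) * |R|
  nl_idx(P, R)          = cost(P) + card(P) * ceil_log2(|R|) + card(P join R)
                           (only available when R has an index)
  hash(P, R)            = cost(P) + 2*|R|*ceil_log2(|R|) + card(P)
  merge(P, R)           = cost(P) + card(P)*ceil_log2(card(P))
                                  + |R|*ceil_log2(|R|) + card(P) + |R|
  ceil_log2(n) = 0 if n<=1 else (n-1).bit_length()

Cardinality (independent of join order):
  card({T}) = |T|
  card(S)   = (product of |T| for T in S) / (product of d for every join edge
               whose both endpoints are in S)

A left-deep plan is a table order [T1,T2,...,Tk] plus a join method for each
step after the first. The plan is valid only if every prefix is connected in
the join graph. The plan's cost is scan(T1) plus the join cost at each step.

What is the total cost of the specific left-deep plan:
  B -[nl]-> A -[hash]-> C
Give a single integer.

45900

step 1: scan B: cost=100, card=100
step 2: join A via nl
    card(P join A) = 100*400/(100) = 400
    cost = 100 + 100*400 = 40100
step 3: join C via hash
    card(P join C) = 400*300/(6*4) = 5000
    cost = 40100 + 2*300*9 + 400 = 45900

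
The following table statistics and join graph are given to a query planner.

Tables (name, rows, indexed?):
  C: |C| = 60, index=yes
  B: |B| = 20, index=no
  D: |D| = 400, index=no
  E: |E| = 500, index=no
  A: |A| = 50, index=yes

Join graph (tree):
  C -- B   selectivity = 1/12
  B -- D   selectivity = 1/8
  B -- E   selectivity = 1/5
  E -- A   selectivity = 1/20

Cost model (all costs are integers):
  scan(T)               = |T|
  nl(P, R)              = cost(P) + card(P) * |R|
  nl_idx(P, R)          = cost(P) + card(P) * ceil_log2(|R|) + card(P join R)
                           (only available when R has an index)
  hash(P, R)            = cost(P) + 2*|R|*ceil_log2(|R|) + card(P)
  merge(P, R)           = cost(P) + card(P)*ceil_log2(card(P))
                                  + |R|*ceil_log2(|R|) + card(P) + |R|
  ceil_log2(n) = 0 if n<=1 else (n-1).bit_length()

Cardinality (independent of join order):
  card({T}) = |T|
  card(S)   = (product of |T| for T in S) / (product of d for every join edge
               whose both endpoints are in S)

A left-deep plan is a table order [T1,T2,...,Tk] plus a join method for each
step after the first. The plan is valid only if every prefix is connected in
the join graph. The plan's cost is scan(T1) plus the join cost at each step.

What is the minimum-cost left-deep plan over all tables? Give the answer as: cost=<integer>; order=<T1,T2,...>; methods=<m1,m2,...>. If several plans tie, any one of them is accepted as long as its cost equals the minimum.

cost=40970; order=E,A,B,C,D; methods=hash,hash,hash,hash

Selinger DP (subsets sized 1..n):
  {C}: scan cost=60, card=60
  {B}: scan cost=20, card=20
  {D}: scan cost=400, card=400
  {E}: scan cost=500, card=500
  {A}: scan cost=50, card=50
  {BC}: card=100; try (C,nl_idx)→240, (B,hash)→320, (C,merge)→560, (B,merge)→600, (C,hash)→760, (C,nl)→1220 …(+1); best=240 via (C,nl_idx)
  {BD}: card=1000; try (B,hash)→1000, (D,merge)→4140, (B,merge)→4520, (D,hash)→7240, (D,nl)→8020, (B,nl)→8400; best=1000 via (B,hash)
  {BE}: card=2000; try (B,hash)→1200, (E,merge)→5140, (B,merge)→5620, (E,hash)→9040, (E,nl)→10020, (B,nl)→10500; best=1200 via (B,hash)
  {AE}: card=1250; try (A,hash)→1600, (A,nl_idx)→4750, (E,merge)→5400, (A,merge)→5850, (E,hash)→9100, (E,nl)→25050 …(+1); best=1600 via (A,hash)
  {BCD}: card=5000; try (C,hash)→2720, (D,merge)→5040, (D,hash)→7540, (C,nl_idx)→12000, (C,merge)→12420, (D,nl)→40240 …(+1); best=2720 via (C,hash)
  {BCE}: card=10000; try (C,hash)→3920, (E,merge)→6040, (E,hash)→9340, (C,nl_idx)→23200, (C,merge)→25620, (E,nl)→50240 …(+1); best=3920 via (C,hash)
  {BDE}: card=100000; try (D,hash)→10400, (E,hash)→11000, (E,merge)→17000, (D,merge)→29200, (E,nl)→501000, (D,nl)→801200; best=10400 via (D,hash)
  {ABE}: card=5000; try (B,hash)→3050, (A,hash)→3800, (B,merge)→16720, (A,nl_idx)→18200, (A,merge)→25550, (B,nl)→26600 …(+1); best=3050 via (B,hash)
  {BCDE}: card=500000; try (E,hash)→16720, (D,hash)→21120, (E,merge)→77720, (C,hash)→111120, (D,merge)→157920, (C,nl_idx)→1110400 …(+4); best=16720 via (E,hash)
  {ABCE}: card=25000; try (C,hash)→8770, (A,hash)→14520, (C,nl_idx)→58050, (C,merge)→73470, (A,nl_idx)→88920, (A,merge)→154270 …(+2); best=8770 via (C,hash)
  {ABDE}: card=250000; try (D,hash)→15250, (D,merge)→77050, (A,hash)→111000, (A,nl_idx)→860400, (A,merge)→1810750, (D,nl)→2003050 …(+1); best=15250 via (D,hash)
  {ABCDE}: card=1250000; try (D,hash)→40970, (C,hash)→265970, (D,merge)→412770, (A,hash)→517320, (C,nl_idx)→2765250, (A,nl_idx)→4266720 …(+5); best=40970 via (D,hash)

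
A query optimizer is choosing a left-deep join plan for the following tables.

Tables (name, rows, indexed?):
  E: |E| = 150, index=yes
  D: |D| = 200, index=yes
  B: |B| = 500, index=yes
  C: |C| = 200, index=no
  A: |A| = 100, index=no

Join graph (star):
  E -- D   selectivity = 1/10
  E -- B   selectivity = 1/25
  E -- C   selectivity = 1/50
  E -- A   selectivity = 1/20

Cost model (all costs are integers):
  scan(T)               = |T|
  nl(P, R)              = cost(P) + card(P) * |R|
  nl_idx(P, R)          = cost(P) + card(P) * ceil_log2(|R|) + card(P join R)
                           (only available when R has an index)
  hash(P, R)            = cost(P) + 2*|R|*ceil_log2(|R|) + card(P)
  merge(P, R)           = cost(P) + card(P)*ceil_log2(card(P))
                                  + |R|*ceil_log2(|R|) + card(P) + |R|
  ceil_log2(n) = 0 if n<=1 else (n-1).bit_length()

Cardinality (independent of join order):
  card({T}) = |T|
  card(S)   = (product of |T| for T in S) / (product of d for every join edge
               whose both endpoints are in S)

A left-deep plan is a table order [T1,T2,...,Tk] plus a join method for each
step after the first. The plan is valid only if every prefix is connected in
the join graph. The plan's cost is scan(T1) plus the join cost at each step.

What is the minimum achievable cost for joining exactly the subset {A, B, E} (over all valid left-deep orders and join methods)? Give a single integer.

Selinger DP over subsets of {A,B,E}:
  {E}: scan cost=150, card=150
  {B}: scan cost=500, card=500
  {A}: scan cost=100, card=100
  {BE}: card=3000; try (E,hash)→3400, (B,nl_idx)→4500, (B,merge)→6500, (E,merge)→6850, (E,nl_idx)→7500, (B,hash)→9300 …(+2); best=3400 via (E,hash)
  {AE}: card=750; try (E,nl_idx)→1650, (A,hash)→1700, (E,merge)→2250, (A,merge)→2300, (E,hash)→2600, (E,nl)→15100 …(+1); best=1650 via (E,nl_idx)
  {ABE}: card=15000; try (A,hash)→7800, (B,hash)→11400, (B,merge)→14900, (B,nl_idx)→23400, (A,merge)→43200, (A,nl)→303400 …(+1); best=7800 via (A,hash)

7800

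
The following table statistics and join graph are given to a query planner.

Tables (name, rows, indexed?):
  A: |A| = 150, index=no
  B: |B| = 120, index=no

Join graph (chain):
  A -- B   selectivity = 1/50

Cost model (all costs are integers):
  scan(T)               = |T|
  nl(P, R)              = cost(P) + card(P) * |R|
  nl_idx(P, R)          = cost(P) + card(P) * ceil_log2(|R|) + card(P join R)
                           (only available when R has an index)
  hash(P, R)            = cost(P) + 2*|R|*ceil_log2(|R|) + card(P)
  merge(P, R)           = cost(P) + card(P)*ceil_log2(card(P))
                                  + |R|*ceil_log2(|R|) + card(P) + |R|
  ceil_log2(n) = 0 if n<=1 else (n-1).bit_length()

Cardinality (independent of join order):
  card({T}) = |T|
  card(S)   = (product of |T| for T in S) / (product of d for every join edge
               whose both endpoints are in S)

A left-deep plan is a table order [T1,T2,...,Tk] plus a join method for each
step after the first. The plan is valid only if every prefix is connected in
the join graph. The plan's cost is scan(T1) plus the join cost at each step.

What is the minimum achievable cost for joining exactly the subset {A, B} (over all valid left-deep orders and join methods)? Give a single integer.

Selinger DP over subsets of {A,B}:
  {A}: scan cost=150, card=150
  {B}: scan cost=120, card=120
  {AB}: card=360; try (B,hash)→1980, (A,merge)→2430, (B,merge)→2460, (A,hash)→2640, (A,nl)→18120, (B,nl)→18150; best=1980 via (B,hash)

1980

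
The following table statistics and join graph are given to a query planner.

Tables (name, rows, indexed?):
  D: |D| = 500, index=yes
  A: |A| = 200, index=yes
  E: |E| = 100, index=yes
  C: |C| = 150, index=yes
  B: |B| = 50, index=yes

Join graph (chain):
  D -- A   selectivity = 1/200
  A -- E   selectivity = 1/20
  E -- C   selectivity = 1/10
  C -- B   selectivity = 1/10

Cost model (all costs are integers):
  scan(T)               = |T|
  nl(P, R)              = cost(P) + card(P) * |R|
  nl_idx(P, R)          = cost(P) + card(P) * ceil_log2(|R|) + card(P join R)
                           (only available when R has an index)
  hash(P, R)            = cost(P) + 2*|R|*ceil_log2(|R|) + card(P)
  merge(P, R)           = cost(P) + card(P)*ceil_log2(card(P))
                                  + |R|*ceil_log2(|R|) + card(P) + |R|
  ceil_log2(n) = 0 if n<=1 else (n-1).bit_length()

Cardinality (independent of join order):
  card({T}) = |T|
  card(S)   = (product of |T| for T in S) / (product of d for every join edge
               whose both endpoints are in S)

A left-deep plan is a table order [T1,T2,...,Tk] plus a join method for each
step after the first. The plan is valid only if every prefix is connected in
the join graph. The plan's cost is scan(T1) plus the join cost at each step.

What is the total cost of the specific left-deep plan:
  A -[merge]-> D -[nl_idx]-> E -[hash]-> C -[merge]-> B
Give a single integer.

655750

step 1: scan A: cost=200, card=200
step 2: join D via merge
    card(P join D) = 200*500/(200) = 500
    cost = 200 + 200*8 + 500*9 + 200 + 500 = 7000
step 3: join E via nl_idx
    card(P join E) = 500*100/(20) = 2500
    cost = 7000 + 500*7 + 2500 = 13000
step 4: join C via hash
    card(P join C) = 2500*150/(10) = 37500
    cost = 13000 + 2*150*8 + 2500 = 17900
step 5: join B via merge
    card(P join B) = 37500*50/(10) = 187500
    cost = 17900 + 37500*16 + 50*6 + 37500 + 50 = 655750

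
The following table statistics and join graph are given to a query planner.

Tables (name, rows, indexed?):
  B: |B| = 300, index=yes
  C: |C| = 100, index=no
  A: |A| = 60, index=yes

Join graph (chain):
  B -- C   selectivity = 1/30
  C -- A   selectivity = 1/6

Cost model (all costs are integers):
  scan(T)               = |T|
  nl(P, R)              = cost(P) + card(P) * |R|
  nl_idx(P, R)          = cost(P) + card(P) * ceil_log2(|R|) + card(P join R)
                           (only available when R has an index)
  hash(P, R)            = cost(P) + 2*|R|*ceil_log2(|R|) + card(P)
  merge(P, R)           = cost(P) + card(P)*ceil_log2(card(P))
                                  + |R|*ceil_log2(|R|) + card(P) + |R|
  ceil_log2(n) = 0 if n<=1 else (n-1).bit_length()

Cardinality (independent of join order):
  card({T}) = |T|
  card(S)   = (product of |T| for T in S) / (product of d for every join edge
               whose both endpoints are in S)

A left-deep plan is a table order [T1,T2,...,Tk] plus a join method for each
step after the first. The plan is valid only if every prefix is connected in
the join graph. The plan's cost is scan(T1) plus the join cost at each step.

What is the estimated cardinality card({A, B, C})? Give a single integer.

Tables in S: A(60), B(300), C(100)
Edges inside S: B-C(d=30), C-A(d=6)
numerator = 60 * 300 * 100 = 1800000
denominator = 30 * 6 = 180
card(S) = 1800000 / 180 = 10000

10000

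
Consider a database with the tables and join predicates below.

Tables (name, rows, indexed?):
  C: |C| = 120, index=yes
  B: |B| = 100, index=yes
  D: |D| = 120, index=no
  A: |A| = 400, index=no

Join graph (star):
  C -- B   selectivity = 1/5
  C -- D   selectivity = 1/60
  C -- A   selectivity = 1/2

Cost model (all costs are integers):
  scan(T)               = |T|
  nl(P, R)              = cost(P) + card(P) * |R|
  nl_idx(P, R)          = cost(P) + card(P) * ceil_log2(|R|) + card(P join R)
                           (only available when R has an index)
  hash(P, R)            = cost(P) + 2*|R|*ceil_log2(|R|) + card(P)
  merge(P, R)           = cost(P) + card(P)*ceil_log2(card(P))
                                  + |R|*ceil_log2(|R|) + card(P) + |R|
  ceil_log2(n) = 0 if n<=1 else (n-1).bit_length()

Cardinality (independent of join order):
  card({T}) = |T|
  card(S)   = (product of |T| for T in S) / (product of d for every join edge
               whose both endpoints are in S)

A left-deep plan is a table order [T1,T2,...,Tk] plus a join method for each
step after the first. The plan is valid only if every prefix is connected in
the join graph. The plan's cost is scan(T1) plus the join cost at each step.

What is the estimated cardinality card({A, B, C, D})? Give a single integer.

960000

Tables in S: A(400), B(100), C(120), D(120)
Edges inside S: C-B(d=5), C-D(d=60), C-A(d=2)
numerator = 400 * 100 * 120 * 120 = 576000000
denominator = 5 * 60 * 2 = 600
card(S) = 576000000 / 600 = 960000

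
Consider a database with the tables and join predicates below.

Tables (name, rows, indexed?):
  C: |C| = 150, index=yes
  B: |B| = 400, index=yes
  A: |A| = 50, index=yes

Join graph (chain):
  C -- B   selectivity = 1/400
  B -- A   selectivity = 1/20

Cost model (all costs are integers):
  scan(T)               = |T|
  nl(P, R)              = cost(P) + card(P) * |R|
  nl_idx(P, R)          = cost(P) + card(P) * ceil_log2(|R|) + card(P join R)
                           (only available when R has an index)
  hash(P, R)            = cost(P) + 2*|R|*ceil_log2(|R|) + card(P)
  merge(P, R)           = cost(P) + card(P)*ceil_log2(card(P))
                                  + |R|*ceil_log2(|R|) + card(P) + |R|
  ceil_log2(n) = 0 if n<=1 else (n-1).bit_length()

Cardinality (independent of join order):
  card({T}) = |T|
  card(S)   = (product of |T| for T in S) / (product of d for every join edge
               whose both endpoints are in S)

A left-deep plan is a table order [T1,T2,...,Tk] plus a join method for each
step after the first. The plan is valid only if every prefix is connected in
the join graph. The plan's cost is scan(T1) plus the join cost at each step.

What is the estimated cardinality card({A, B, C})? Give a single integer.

Tables in S: A(50), B(400), C(150)
Edges inside S: C-B(d=400), B-A(d=20)
numerator = 50 * 400 * 150 = 3000000
denominator = 400 * 20 = 8000
card(S) = 3000000 / 8000 = 375

375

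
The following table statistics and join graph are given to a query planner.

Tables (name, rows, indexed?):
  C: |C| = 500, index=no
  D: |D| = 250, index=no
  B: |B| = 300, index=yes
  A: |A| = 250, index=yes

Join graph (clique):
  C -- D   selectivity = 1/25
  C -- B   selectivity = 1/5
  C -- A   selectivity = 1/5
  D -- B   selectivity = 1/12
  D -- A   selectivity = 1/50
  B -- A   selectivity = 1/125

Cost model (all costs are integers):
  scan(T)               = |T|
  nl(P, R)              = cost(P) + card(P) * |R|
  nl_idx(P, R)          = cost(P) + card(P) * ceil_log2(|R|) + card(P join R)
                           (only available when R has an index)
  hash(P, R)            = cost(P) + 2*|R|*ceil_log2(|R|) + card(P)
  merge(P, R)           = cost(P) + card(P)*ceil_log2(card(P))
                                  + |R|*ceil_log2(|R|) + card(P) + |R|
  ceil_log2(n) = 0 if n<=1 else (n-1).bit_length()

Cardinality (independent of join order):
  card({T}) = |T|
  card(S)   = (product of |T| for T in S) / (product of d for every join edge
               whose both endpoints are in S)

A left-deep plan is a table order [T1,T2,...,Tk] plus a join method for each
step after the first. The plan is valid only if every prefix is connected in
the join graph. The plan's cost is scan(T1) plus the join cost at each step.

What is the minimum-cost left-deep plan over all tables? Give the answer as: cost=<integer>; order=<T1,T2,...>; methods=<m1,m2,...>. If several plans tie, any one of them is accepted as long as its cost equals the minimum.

cost=14950; order=A,B,D,C; methods=nl_idx,hash,merge

Selinger DP (subsets sized 1..n):
  {C}: scan cost=500, card=500
  {D}: scan cost=250, card=250
  {B}: scan cost=300, card=300
  {A}: scan cost=250, card=250
  {CD}: card=5000; try (D,hash)→5000, (C,merge)→7500, (D,merge)→7750, (C,hash)→9500, (C,nl)→125250, (D,nl)→125500; best=5000 via (D,hash)
  {BC}: card=30000; try (B,hash)→6400, (C,merge)→8300, (B,merge)→8500, (C,hash)→9600, (B,nl_idx)→35000, (C,nl)→150300 …(+1); best=6400 via (B,hash)
  {AC}: card=25000; try (A,hash)→5000, (C,merge)→7500, (A,merge)→7750, (C,hash)→9500, (A,nl_idx)→29500, (C,nl)→125250 …(+1); best=5000 via (A,hash)
  {BD}: card=6250; try (D,hash)→4600, (B,merge)→5500, (D,merge)→5550, (B,hash)→5900, (B,nl_idx)→8750, (B,nl)→75250 …(+1); best=4600 via (D,hash)
  {AD}: card=1250; try (A,nl_idx)→3500, (D,hash)→4500, (A,hash)→4500, (D,merge)→4750, (A,merge)→4750, (D,nl)→62750 …(+1); best=3500 via (A,nl_idx)
  {AB}: card=600; try (B,nl_idx)→3100, (A,nl_idx)→3300, (A,hash)→4600, (B,merge)→5500, (A,merge)→5550, (B,hash)→5900 …(+2); best=3100 via (B,nl_idx)
  {BCD}: card=25000; try (B,hash)→15400, (C,hash)→19850, (D,hash)→40400, (B,nl_idx)→75000, (B,merge)→78000, (C,merge)→97100 …(+4); best=15400 via (B,hash)
  {ACD}: card=5000; try (C,hash)→13750, (A,hash)→14000, (C,merge)→23500, (D,hash)→34000, (A,nl_idx)→50000, (A,merge)→77250 …(+4); best=13750 via (C,hash)
  {ABC}: card=12000; try (C,hash)→12700, (C,merge)→14700, (B,hash)→35400, (A,hash)→40400, (B,nl_idx)→242000, (A,nl_idx)→258400 …(+5); best=12700 via (C,hash)
  {ABD}: card=250; try (D,hash)→7700, (B,hash)→10150, (D,merge)→11950, (A,hash)→14850, (B,nl_idx)→15000, (B,merge)→21500 …(+5); best=7700 via (D,hash)
  {ABCD}: card=200; try (C,merge)→14950, (C,hash)→16950, (B,hash)→24150, (D,hash)→28700, (A,hash)→44400, (B,nl_idx)→58950 …(+8); best=14950 via (C,merge)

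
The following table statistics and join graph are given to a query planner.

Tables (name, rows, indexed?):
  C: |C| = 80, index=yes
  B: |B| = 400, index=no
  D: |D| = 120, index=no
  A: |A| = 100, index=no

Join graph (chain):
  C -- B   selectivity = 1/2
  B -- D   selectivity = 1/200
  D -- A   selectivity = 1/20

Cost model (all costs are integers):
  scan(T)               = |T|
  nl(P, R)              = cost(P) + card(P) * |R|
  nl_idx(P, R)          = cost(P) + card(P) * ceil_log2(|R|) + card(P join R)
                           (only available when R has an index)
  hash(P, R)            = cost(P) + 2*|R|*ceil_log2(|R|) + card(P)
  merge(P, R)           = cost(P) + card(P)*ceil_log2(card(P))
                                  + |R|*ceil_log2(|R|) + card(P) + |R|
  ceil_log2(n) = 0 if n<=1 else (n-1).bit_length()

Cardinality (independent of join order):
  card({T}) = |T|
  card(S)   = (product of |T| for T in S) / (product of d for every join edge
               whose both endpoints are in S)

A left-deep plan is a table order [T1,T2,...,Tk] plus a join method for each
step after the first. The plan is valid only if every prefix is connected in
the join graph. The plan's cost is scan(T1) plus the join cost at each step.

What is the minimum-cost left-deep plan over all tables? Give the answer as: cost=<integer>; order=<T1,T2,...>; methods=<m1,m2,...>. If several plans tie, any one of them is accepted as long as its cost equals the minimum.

Selinger DP (subsets sized 1..n):
  {C}: scan cost=80, card=80
  {B}: scan cost=400, card=400
  {D}: scan cost=120, card=120
  {A}: scan cost=100, card=100
  {BC}: card=16000; try (C,hash)→1920, (B,merge)→4720, (C,merge)→5040, (B,hash)→7360, (C,nl_idx)→19200, (B,nl)→32080 …(+1); best=1920 via (C,hash)
  {BD}: card=240; try (D,hash)→2480, (B,merge)→5080, (D,merge)→5360, (B,hash)→7440, (B,nl)→48120, (D,nl)→48400; best=2480 via (D,hash)
  {AD}: card=600; try (A,hash)→1640, (D,merge)→1860, (D,hash)→1880, (A,merge)→1880, (D,nl)→12100, (A,nl)→12120; best=1640 via (A,hash)
  {BCD}: card=9600; try (C,hash)→3840, (C,merge)→5280, (C,nl_idx)→13760, (D,hash)→19600, (C,nl)→21680, (D,merge)→242880 …(+1); best=3840 via (C,hash)
  {ABD}: card=1200; try (A,hash)→4120, (A,merge)→5440, (B,hash)→9440, (B,merge)→12240, (A,nl)→26480, (B,nl)→241640; best=4120 via (A,hash)
  {ABCD}: card=48000; try (C,hash)→6440, (A,hash)→14840, (C,merge)→19160, (C,nl_idx)→60520, (C,nl)→100120, (A,merge)→148640 …(+1); best=6440 via (C,hash)

cost=6440; order=B,D,A,C; methods=hash,hash,hash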